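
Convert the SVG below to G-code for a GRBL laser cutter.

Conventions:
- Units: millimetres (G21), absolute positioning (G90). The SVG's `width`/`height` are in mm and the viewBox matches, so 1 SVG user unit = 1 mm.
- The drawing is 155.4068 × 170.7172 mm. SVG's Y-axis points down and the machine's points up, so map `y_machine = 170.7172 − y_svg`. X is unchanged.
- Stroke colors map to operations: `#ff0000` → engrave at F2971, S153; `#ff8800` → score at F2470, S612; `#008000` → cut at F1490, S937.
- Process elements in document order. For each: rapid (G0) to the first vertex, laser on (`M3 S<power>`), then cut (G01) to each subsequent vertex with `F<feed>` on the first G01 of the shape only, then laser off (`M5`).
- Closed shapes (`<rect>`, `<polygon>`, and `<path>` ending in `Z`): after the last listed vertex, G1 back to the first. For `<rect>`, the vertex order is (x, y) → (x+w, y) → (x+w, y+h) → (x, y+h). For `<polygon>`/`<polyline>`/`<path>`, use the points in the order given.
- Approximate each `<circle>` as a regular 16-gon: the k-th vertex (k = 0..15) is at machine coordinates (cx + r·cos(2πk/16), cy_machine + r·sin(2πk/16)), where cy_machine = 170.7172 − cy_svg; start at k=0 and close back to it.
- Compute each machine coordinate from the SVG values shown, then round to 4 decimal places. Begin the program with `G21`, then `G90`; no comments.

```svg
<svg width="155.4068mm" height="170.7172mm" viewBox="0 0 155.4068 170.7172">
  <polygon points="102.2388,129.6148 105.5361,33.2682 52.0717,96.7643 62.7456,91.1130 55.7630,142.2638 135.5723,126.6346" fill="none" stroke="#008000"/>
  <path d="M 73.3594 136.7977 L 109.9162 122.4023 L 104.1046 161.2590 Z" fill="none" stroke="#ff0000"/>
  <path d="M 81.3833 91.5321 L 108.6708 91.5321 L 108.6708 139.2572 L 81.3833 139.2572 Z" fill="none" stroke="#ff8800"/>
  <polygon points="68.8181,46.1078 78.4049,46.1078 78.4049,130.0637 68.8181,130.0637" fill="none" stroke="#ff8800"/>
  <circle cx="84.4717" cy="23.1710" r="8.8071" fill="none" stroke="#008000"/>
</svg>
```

Since the viewBox matches the mm dimensions, user units are millimetres directly. The only transform is the Y-flip y_m = 170.7172 − y_svg.

Shape 1 is a closed polygon drawn with `<polygon>`. Its stroke #008000 means cut at S937, F1490. After flipping Y the toolpath is (102.2388,41.1024) → (105.5361,137.4490) → (52.0717,73.9529) → (62.7456,79.6042) → (55.7630,28.4534) → (135.5723,44.0826) → (102.2388,41.1024), returning to the start.

Shape 2 is a regular polygon drawn with `<path>`. Its stroke #ff0000 means engrave at S153, F2971. After flipping Y the toolpath is (73.3594,33.9195) → (109.9162,48.3149) → (104.1046,9.4582) → (73.3594,33.9195), returning to the start.

Shape 3 is a rectangle drawn with `<path>`. Its stroke #ff8800 means score at S612, F2470. After flipping Y the toolpath is (81.3833,79.1851) → (108.6708,79.1851) → (108.6708,31.4600) → (81.3833,31.4600) → (81.3833,79.1851), returning to the start.

Shape 4 is a rectangle drawn with `<polygon>`. Its stroke #ff8800 means score at S612, F2470. After flipping Y the toolpath is (68.8181,124.6094) → (78.4049,124.6094) → (78.4049,40.6535) → (68.8181,40.6535) → (68.8181,124.6094), returning to the start.

Shape 5 is a circle drawn with `<circle>`. Its stroke #008000 means cut at S937, F1490. After flipping Y the toolpath is (93.2788,147.5462) → (92.6084,150.9165) → (90.6993,153.7738) → (87.8420,155.6829) → (84.4717,156.3533) → (81.1014,155.6829) → (78.2441,153.7738) → (76.3350,150.9165) → (75.6646,147.5462) → (76.3350,144.1759) → (78.2441,141.3186) → (81.1014,139.4095) → (84.4717,138.7391) → (87.8420,139.4095) → (90.6993,141.3186) → (92.6084,144.1759) → (93.2788,147.5462), returning to the start.

G21
G90
G0 X102.2388 Y41.1024
M3 S937
G01 X105.5361 Y137.4490 F1490
G01 X52.0717 Y73.9529
G01 X62.7456 Y79.6042
G01 X55.7630 Y28.4534
G01 X135.5723 Y44.0826
G01 X102.2388 Y41.1024
M5
G0 X73.3594 Y33.9195
M3 S153
G01 X109.9162 Y48.3149 F2971
G01 X104.1046 Y9.4582
G01 X73.3594 Y33.9195
M5
G0 X81.3833 Y79.1851
M3 S612
G01 X108.6708 Y79.1851 F2470
G01 X108.6708 Y31.4600
G01 X81.3833 Y31.4600
G01 X81.3833 Y79.1851
M5
G0 X68.8181 Y124.6094
M3 S612
G01 X78.4049 Y124.6094 F2470
G01 X78.4049 Y40.6535
G01 X68.8181 Y40.6535
G01 X68.8181 Y124.6094
M5
G0 X93.2788 Y147.5462
M3 S937
G01 X92.6084 Y150.9165 F1490
G01 X90.6993 Y153.7738
G01 X87.8420 Y155.6829
G01 X84.4717 Y156.3533
G01 X81.1014 Y155.6829
G01 X78.2441 Y153.7738
G01 X76.3350 Y150.9165
G01 X75.6646 Y147.5462
G01 X76.3350 Y144.1759
G01 X78.2441 Y141.3186
G01 X81.1014 Y139.4095
G01 X84.4717 Y138.7391
G01 X87.8420 Y139.4095
G01 X90.6993 Y141.3186
G01 X92.6084 Y144.1759
G01 X93.2788 Y147.5462
M5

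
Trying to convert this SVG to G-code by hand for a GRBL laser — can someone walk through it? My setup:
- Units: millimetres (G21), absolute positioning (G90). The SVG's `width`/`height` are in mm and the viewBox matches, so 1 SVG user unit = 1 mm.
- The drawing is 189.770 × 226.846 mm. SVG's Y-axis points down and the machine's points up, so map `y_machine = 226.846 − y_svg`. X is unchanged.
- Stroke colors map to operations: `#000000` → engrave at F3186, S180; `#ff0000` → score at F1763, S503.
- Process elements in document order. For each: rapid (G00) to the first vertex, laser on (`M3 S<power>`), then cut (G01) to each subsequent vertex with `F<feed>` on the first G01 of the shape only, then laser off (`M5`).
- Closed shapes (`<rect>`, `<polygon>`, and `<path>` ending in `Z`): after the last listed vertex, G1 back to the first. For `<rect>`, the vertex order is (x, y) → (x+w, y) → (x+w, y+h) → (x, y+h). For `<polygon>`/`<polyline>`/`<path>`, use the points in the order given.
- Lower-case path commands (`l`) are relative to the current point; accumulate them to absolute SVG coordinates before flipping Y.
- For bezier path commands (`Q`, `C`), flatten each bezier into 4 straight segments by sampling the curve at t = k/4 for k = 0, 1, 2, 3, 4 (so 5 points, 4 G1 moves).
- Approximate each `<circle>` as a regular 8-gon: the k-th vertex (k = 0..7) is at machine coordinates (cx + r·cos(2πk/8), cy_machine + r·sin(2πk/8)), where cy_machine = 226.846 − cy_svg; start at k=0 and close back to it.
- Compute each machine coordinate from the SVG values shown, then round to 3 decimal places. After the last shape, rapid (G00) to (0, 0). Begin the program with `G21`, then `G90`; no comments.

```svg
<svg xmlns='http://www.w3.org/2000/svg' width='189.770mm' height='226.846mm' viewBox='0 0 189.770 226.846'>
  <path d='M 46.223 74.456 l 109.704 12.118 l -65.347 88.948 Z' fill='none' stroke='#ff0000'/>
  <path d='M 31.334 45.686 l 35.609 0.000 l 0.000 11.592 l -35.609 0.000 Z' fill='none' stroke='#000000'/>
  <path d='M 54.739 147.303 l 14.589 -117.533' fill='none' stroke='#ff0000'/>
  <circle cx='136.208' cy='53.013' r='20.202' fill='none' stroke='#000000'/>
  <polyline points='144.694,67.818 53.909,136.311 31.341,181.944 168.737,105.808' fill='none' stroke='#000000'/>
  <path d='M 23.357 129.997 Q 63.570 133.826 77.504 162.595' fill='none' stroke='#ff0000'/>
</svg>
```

G21
G90
G00 X46.223 Y152.390
M3 S503
G01 X155.927 Y140.272 F1763
G01 X90.580 Y51.324
G01 X46.223 Y152.390
M5
G00 X31.334 Y181.160
M3 S180
G01 X66.943 Y181.160 F3186
G01 X66.943 Y169.568
G01 X31.334 Y169.568
G01 X31.334 Y181.160
M5
G00 X54.739 Y79.543
M3 S503
G01 X69.328 Y197.076 F1763
M5
G00 X156.410 Y173.833
M3 S180
G01 X150.493 Y188.118 F3186
G01 X136.208 Y194.035
G01 X121.923 Y188.118
G01 X116.006 Y173.833
G01 X121.923 Y159.548
G01 X136.208 Y153.631
G01 X150.493 Y159.548
G01 X156.410 Y173.833
M5
G00 X144.694 Y159.028
M3 S180
G01 X53.909 Y90.535 F3186
G01 X31.341 Y44.902
G01 X168.737 Y121.038
M5
G00 X23.357 Y96.849
M3 S503
G01 X41.821 Y93.376 F1763
G01 X57.000 Y86.785
G01 X68.895 Y77.077
G01 X77.504 Y64.251
M5
G00 X0.000 Y0.000

Since the viewBox matches the mm dimensions, user units are millimetres directly. The only transform is the Y-flip y_m = 226.846 − y_svg.

Shape 1 is a regular polygon drawn with `<path>`. Its stroke #ff0000 means score at S503, F1763. After flipping Y the toolpath is (46.223,152.390) → (155.927,140.272) → (90.580,51.324) → (46.223,152.390), returning to the start.

Shape 2 is a rectangle drawn with `<path>`. Its stroke #000000 means engrave at S180, F3186. After flipping Y the toolpath is (31.334,181.160) → (66.943,181.160) → (66.943,169.568) → (31.334,169.568) → (31.334,181.160), returning to the start.

Shape 3 is a line segment drawn with `<path>`. Its stroke #ff0000 means score at S503, F1763. After flipping Y the toolpath is (54.739,79.543) → (69.328,197.076).

Shape 4 is a circle drawn with `<circle>`. Its stroke #000000 means engrave at S180, F3186. After flipping Y the toolpath is (156.410,173.833) → (150.493,188.118) → (136.208,194.035) → (121.923,188.118) → (116.006,173.833) → (121.923,159.548) → (136.208,153.631) → (150.493,159.548) → (156.410,173.833), returning to the start.

Shape 5 is a open polyline drawn with `<polyline>`. Its stroke #000000 means engrave at S180, F3186. After flipping Y the toolpath is (144.694,159.028) → (53.909,90.535) → (31.341,44.902) → (168.737,121.038).

Shape 6 is a quadratic bezier drawn with `<path>`. Its stroke #ff0000 means score at S503, F1763. After flipping Y the toolpath is (23.357,96.849) → (41.821,93.376) → (57.000,86.785) → (68.895,77.077) → (77.504,64.251).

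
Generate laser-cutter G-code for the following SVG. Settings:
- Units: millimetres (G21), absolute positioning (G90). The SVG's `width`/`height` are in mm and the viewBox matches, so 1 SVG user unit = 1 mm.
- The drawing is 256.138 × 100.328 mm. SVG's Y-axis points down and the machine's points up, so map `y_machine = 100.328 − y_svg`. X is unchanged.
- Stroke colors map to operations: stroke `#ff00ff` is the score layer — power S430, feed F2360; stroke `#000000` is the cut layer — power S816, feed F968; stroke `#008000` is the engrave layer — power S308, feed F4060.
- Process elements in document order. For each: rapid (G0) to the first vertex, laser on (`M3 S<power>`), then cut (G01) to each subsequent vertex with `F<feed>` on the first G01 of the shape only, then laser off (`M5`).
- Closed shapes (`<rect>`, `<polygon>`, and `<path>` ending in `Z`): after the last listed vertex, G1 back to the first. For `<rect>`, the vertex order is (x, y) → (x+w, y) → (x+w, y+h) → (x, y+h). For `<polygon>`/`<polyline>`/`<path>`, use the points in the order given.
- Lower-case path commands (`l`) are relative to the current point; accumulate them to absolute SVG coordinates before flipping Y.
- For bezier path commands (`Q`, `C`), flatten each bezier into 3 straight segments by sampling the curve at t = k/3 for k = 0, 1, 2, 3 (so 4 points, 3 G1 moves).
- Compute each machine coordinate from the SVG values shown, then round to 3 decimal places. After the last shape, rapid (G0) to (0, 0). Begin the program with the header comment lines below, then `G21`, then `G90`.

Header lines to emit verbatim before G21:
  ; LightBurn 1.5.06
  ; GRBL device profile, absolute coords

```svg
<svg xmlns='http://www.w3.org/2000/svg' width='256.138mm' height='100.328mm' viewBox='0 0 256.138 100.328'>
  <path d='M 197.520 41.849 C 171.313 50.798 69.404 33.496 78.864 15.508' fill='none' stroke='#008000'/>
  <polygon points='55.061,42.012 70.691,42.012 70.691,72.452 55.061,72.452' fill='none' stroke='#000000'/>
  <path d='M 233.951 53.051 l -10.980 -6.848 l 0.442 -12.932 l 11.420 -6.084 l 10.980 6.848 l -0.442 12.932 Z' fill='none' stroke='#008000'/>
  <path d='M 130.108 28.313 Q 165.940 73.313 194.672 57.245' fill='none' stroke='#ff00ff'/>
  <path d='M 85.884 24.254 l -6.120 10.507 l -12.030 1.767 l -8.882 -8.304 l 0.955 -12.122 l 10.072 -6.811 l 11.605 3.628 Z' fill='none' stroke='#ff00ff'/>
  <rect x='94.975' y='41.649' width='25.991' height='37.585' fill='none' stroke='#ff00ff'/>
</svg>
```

; LightBurn 1.5.06
; GRBL device profile, absolute coords
G21
G90
G0 X197.520 Y58.479
M3 S308
G01 X153.008 Y57.333 F4060
G01 X99.598 Y68.008
G01 X78.864 Y84.820
M5
G0 X55.061 Y58.316
M3 S816
G01 X70.691 Y58.316 F968
G01 X70.691 Y27.876
G01 X55.061 Y27.876
G01 X55.061 Y58.316
M5
G0 X233.951 Y47.277
M3 S308
G01 X222.971 Y54.125 F4060
G01 X223.413 Y67.057
G01 X234.833 Y73.141
G01 X245.813 Y66.293
G01 X245.371 Y53.361
G01 X233.951 Y47.277
M5
G0 X130.108 Y72.015
M3 S430
G01 X153.207 Y48.800 F2360
G01 X174.728 Y39.156
G01 X194.672 Y43.083
M5
G0 X85.884 Y76.074
M3 S430
G01 X79.764 Y65.567 F2360
G01 X67.734 Y63.800
G01 X58.852 Y72.104
G01 X59.807 Y84.226
G01 X69.879 Y91.037
G01 X81.484 Y87.409
G01 X85.884 Y76.074
M5
G0 X94.975 Y58.679
M3 S430
G01 X120.966 Y58.679 F2360
G01 X120.966 Y21.094
G01 X94.975 Y21.094
G01 X94.975 Y58.679
M5
G0 X0.000 Y0.000

1 u = 1 mm; y_m = 100.328 − y.

[1] `<path>` cubic bezier, #008000→engrave S308 F4060: (197.520,58.479) → (153.008,57.333) → (99.598,68.008) → (78.864,84.820)

[2] `<polygon>` rectangle, #000000→cut S816 F968: (55.061,58.316) → (70.691,58.316) → (70.691,27.876) → (55.061,27.876) → (55.061,58.316) (closed)

[3] `<path>` regular polygon, #008000→engrave S308 F4060: (233.951,47.277) → (222.971,54.125) → (223.413,67.057) → (234.833,73.141) → (245.813,66.293) → (245.371,53.361) → (233.951,47.277) (closed)

[4] `<path>` quadratic bezier, #ff00ff→score S430 F2360: (130.108,72.015) → (153.207,48.800) → (174.728,39.156) → (194.672,43.083)

[5] `<path>` regular polygon, #ff00ff→score S430 F2360: (85.884,76.074) → (79.764,65.567) → (67.734,63.800) → (58.852,72.104) → (59.807,84.226) → (69.879,91.037) → (81.484,87.409) → (85.884,76.074) (closed)

[6] `<rect>` rectangle, #ff00ff→score S430 F2360: (94.975,58.679) → (120.966,58.679) → (120.966,21.094) → (94.975,21.094) → (94.975,58.679) (closed)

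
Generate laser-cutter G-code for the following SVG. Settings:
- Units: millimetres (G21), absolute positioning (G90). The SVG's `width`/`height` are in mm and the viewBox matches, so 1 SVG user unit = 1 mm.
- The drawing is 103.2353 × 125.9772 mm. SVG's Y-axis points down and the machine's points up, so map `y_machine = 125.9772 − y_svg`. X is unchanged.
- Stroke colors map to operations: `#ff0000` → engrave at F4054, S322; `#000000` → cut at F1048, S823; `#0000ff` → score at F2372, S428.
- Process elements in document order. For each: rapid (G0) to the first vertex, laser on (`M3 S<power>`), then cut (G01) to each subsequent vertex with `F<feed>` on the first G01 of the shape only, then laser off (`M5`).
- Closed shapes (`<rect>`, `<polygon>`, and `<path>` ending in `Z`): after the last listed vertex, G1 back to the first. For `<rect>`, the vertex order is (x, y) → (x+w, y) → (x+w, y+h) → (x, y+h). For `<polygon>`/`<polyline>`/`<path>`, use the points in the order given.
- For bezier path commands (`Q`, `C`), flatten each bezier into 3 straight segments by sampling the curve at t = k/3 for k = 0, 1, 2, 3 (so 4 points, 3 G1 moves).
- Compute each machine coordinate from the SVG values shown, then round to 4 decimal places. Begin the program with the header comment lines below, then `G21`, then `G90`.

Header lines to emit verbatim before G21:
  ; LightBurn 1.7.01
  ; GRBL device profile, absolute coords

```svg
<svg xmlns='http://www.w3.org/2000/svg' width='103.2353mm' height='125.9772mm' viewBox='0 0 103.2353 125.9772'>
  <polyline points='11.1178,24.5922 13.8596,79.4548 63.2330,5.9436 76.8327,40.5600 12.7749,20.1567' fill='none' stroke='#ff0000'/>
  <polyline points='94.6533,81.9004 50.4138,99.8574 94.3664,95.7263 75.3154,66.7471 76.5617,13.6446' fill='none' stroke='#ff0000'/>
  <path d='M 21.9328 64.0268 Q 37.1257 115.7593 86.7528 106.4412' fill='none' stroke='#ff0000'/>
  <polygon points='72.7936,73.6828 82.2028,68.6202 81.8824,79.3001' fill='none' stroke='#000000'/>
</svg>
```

; LightBurn 1.7.01
; GRBL device profile, absolute coords
G21
G90
G0 X11.1178 Y101.3850
M3 S322
G01 X13.8596 Y46.5224 F4054
G01 X63.2330 Y120.0336
G01 X76.8327 Y85.4172
G01 X12.7749 Y105.8205
M5
G0 X94.6533 Y44.0768
M3 S322
G01 X50.4138 Y26.1198 F4054
G01 X94.3664 Y30.2509
G01 X75.3154 Y59.2301
G01 X76.5617 Y112.3326
M5
G0 X21.9328 Y61.9504
M3 S322
G01 X35.8874 Y34.2455 F4054
G01 X57.4941 Y20.1073
G01 X86.7528 Y19.5360
M5
G0 X72.7936 Y52.2944
M3 S823
G01 X82.2028 Y57.3570 F1048
G01 X81.8824 Y46.6771
G01 X72.7936 Y52.2944
M5

1 u = 1 mm; y_m = 125.9772 − y.

[1] `<polyline>` open polyline, #ff0000→engrave S322 F4054: (11.1178,101.3850) → (13.8596,46.5224) → (63.2330,120.0336) → (76.8327,85.4172) → (12.7749,105.8205)

[2] `<polyline>` open polyline, #ff0000→engrave S322 F4054: (94.6533,44.0768) → (50.4138,26.1198) → (94.3664,30.2509) → (75.3154,59.2301) → (76.5617,112.3326)

[3] `<path>` quadratic bezier, #ff0000→engrave S322 F4054: (21.9328,61.9504) → (35.8874,34.2455) → (57.4941,20.1073) → (86.7528,19.5360)

[4] `<polygon>` regular polygon, #000000→cut S823 F1048: (72.7936,52.2944) → (82.2028,57.3570) → (81.8824,46.6771) → (72.7936,52.2944) (closed)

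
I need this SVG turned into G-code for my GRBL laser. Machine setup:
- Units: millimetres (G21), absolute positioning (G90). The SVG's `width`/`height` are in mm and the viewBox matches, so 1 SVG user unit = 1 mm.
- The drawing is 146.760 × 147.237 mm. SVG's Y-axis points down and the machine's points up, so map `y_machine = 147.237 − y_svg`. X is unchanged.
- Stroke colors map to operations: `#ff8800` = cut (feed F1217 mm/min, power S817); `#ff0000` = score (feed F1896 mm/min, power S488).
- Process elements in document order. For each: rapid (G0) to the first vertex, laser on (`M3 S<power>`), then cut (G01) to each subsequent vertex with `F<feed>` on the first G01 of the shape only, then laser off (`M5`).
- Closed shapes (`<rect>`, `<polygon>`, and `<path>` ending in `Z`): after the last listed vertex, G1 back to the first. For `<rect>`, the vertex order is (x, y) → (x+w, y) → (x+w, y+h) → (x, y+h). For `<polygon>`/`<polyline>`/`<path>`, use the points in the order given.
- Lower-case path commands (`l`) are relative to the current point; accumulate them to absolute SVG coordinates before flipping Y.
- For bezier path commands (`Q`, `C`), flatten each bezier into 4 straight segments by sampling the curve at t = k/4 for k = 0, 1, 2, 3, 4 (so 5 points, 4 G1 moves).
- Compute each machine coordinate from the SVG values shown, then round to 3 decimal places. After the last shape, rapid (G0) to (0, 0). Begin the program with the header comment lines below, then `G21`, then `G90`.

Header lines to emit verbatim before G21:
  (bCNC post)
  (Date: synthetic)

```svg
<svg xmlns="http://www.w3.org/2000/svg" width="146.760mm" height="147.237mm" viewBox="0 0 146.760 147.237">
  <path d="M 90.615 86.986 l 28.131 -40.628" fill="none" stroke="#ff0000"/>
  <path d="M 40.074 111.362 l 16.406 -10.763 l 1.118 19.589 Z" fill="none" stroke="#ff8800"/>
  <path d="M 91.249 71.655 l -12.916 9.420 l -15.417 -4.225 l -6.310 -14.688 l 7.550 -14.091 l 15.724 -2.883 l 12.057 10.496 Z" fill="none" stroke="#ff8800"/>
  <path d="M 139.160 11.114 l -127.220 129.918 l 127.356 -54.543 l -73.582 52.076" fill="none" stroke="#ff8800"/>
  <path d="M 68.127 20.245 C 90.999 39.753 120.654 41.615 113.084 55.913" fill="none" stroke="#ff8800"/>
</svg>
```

1 u = 1 mm; y_m = 147.237 − y.

[1] `<path>` line segment, #ff0000→score S488 F1896: (90.615,60.251) → (118.746,100.879)

[2] `<path>` regular polygon, #ff8800→cut S817 F1217: (40.074,35.875) → (56.480,46.638) → (57.598,27.049) → (40.074,35.875) (closed)

[3] `<path>` regular polygon, #ff8800→cut S817 F1217: (91.249,75.582) → (78.333,66.162) → (62.916,70.387) → (56.606,85.075) → (64.156,99.166) → (79.880,102.049) → (91.937,91.553) → (91.249,75.582) (closed)

[4] `<path>` open polyline, #ff8800→cut S817 F1217: (139.160,136.123) → (11.940,6.205) → (139.296,60.748) → (65.714,8.672)

[5] `<path>` cubic bezier, #ff8800→cut S817 F1217: (68.127,126.992) → (85.865,115.200) → (102.021,107.204) → (112.469,100.186) → (113.084,91.324)

(bCNC post)
(Date: synthetic)
G21
G90
G0 X90.615 Y60.251
M3 S488
G01 X118.746 Y100.879 F1896
M5
G0 X40.074 Y35.875
M3 S817
G01 X56.480 Y46.638 F1217
G01 X57.598 Y27.049
G01 X40.074 Y35.875
M5
G0 X91.249 Y75.582
M3 S817
G01 X78.333 Y66.162 F1217
G01 X62.916 Y70.387
G01 X56.606 Y85.075
G01 X64.156 Y99.166
G01 X79.880 Y102.049
G01 X91.937 Y91.553
G01 X91.249 Y75.582
M5
G0 X139.160 Y136.123
M3 S817
G01 X11.940 Y6.205 F1217
G01 X139.296 Y60.748
G01 X65.714 Y8.672
M5
G0 X68.127 Y126.992
M3 S817
G01 X85.865 Y115.200 F1217
G01 X102.021 Y107.204
G01 X112.469 Y100.186
G01 X113.084 Y91.324
M5
G0 X0.000 Y0.000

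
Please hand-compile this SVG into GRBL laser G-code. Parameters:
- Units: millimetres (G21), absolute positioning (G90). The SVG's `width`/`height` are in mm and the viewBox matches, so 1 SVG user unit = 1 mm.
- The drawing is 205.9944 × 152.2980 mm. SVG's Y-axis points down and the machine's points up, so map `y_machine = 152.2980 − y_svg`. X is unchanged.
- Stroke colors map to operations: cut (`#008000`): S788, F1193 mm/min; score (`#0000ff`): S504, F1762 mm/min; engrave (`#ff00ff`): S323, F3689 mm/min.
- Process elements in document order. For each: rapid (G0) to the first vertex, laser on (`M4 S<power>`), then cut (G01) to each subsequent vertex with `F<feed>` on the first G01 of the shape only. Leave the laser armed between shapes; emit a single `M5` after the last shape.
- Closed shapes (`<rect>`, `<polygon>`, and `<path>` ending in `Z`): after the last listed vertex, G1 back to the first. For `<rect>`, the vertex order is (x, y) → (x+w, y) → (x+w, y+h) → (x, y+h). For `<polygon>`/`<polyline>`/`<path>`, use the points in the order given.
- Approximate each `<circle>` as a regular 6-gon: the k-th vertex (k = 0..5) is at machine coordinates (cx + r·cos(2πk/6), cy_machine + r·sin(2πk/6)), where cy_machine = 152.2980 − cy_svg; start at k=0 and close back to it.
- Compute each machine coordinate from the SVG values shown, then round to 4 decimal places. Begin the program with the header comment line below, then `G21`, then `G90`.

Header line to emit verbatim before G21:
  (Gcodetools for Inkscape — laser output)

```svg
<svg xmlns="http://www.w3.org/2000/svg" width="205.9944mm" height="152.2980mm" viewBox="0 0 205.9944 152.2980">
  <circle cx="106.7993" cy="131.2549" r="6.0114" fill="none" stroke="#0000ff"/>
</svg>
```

(Gcodetools for Inkscape — laser output)
G21
G90
G0 X112.8107 Y21.0431
M4 S504
G01 X109.8050 Y26.2491 F1762
G01 X103.7936 Y26.2491
G01 X100.7879 Y21.0431
G01 X103.7936 Y15.8371
G01 X109.8050 Y15.8371
G01 X112.8107 Y21.0431
M5

viewBox `0 0 205.9944 152.2980` with mm width/height → 1 unit = 1 mm. Flip: y_m = 152.2980 − y_svg.

**Shape 1** — `<circle>` circle, stroke `#0000ff` → score (S504, F1762). Machine vertices: (112.8107,21.0431) → (109.8050,26.2491) → (103.7936,26.2491) → (100.7879,21.0431) → (103.7936,15.8371) → (109.8050,15.8371) → (112.8107,21.0431). Closed: final G1 returns to the first vertex.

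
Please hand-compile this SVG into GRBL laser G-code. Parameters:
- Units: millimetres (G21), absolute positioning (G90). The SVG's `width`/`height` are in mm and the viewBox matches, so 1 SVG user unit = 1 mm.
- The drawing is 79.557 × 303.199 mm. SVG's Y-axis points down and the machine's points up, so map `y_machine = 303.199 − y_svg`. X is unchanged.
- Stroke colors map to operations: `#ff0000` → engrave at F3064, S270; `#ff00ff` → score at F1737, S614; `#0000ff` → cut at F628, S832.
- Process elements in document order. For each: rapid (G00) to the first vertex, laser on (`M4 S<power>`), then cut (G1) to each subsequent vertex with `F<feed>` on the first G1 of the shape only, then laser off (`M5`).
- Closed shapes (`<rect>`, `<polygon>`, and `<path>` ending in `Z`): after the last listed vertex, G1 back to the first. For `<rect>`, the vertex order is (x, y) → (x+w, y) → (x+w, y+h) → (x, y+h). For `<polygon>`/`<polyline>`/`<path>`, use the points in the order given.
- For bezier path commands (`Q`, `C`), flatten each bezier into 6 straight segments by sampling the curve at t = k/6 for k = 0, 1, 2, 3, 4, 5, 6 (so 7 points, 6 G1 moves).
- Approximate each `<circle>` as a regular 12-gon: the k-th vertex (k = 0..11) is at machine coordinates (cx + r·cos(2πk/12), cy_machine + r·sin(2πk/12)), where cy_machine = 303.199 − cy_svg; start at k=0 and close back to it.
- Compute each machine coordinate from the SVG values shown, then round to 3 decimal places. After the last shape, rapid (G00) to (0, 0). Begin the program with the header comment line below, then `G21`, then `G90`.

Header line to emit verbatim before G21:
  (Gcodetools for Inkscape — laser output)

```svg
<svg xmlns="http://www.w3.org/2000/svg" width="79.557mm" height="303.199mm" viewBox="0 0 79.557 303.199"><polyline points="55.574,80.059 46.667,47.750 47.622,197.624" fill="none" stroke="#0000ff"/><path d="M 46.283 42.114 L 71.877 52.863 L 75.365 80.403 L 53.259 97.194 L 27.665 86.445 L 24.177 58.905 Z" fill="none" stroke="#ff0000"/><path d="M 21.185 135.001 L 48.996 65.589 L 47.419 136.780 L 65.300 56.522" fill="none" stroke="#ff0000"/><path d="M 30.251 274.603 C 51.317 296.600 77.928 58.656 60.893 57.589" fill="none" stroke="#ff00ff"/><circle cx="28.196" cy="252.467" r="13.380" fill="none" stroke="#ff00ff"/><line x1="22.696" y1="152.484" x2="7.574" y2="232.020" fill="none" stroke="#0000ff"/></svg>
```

(Gcodetools for Inkscape — laser output)
G21
G90
G00 X55.574 Y223.140
M4 S832
G1 X46.667 Y255.449 F628
G1 X47.622 Y105.575
M5
G00 X46.283 Y261.085
M4 S270
G1 X71.877 Y250.336 F3064
G1 X75.365 Y222.796
G1 X53.259 Y206.005
G1 X27.665 Y216.754
G1 X24.177 Y244.294
G1 X46.283 Y261.085
M5
G00 X21.185 Y168.198
M4 S270
G1 X48.996 Y237.610 F3064
G1 X47.419 Y166.419
G1 X65.300 Y246.677
M5
G00 X30.251 Y28.596
M4 S614
G1 X41.018 Y36.959 F1737
G1 X51.343 Y74.845
G1 X59.860 Y128.454
G1 X65.201 Y183.985
G1 X66.001 Y227.637
G1 X60.893 Y245.610
M5
G00 X41.576 Y50.732
M4 S614
G1 X39.783 Y57.422 F1737
G1 X34.886 Y62.319
G1 X28.196 Y64.112
G1 X21.506 Y62.319
G1 X16.609 Y57.422
G1 X14.816 Y50.732
G1 X16.609 Y44.042
G1 X21.506 Y39.145
G1 X28.196 Y37.352
G1 X34.886 Y39.145
G1 X39.783 Y44.042
G1 X41.576 Y50.732
M5
G00 X22.696 Y150.715
M4 S832
G1 X7.574 Y71.179 F628
M5
G00 X0.000 Y0.000

1 u = 1 mm; y_m = 303.199 − y.

[1] `<polyline>` open polyline, #0000ff→cut S832 F628: (55.574,223.140) → (46.667,255.449) → (47.622,105.575)

[2] `<path>` regular polygon, #ff0000→engrave S270 F3064: (46.283,261.085) → (71.877,250.336) → (75.365,222.796) → (53.259,206.005) → (27.665,216.754) → (24.177,244.294) → (46.283,261.085) (closed)

[3] `<path>` open polyline, #ff0000→engrave S270 F3064: (21.185,168.198) → (48.996,237.610) → (47.419,166.419) → (65.300,246.677)

[4] `<path>` cubic bezier, #ff00ff→score S614 F1737: (30.251,28.596) → (41.018,36.959) → (51.343,74.845) → (59.860,128.454) → (65.201,183.985) → (66.001,227.637) → (60.893,245.610)

[5] `<circle>` circle, #ff00ff→score S614 F1737: (41.576,50.732) → (39.783,57.422) → (34.886,62.319) → (28.196,64.112) → (21.506,62.319) → (16.609,57.422) → (14.816,50.732) → (16.609,44.042) → (21.506,39.145) → (28.196,37.352) → (34.886,39.145) → (39.783,44.042) → (41.576,50.732) (closed)

[6] `<line>` line segment, #0000ff→cut S832 F628: (22.696,150.715) → (7.574,71.179)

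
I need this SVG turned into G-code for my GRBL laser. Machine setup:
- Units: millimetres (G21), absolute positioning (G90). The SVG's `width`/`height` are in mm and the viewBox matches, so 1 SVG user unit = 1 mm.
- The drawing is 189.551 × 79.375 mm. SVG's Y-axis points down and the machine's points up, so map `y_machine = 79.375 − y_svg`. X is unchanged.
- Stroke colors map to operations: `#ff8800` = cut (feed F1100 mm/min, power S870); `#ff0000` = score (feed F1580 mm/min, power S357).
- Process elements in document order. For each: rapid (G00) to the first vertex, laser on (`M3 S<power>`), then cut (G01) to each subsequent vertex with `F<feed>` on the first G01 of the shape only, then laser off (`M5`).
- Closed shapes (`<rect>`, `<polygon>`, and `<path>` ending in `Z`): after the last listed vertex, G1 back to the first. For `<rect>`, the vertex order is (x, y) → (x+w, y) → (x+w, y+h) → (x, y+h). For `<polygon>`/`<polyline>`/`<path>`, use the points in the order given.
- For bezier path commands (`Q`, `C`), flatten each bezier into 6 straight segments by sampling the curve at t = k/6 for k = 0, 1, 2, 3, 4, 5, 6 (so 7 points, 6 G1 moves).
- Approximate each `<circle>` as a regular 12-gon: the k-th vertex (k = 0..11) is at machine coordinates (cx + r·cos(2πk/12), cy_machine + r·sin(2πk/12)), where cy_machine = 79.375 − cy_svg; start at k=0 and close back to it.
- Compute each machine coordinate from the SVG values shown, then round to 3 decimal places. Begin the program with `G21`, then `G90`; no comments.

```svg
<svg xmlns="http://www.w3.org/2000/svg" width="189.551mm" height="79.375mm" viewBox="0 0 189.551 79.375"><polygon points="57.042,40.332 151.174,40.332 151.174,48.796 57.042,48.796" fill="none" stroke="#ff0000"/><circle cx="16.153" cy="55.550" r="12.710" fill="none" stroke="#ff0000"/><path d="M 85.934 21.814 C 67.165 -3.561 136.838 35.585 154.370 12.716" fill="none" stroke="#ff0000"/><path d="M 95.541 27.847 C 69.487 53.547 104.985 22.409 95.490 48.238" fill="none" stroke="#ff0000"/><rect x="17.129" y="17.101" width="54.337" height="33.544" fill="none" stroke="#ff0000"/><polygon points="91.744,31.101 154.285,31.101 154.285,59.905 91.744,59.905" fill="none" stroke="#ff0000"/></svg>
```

G21
G90
G00 X57.042 Y39.043
M3 S357
G01 X151.174 Y39.043 F1580
G01 X151.174 Y30.579
G01 X57.042 Y30.579
G01 X57.042 Y39.043
M5
G00 X28.863 Y23.825
M3 S357
G01 X27.160 Y30.180 F1580
G01 X22.508 Y34.832
G01 X16.153 Y36.535
G01 X9.798 Y34.832
G01 X5.146 Y30.180
G01 X3.443 Y23.825
G01 X5.146 Y17.470
G01 X9.798 Y12.818
G01 X16.153 Y11.115
G01 X22.508 Y12.818
G01 X27.160 Y17.470
G01 X28.863 Y23.825
M5
G00 X85.934 Y57.561
M3 S357
G01 X83.269 Y65.458 F1580
G01 X91.439 Y66.116
G01 X106.539 Y63.050
G01 X124.664 Y59.775
G01 X141.910 Y59.807
G01 X154.370 Y66.659
M5
G00 X95.541 Y51.528
M3 S357
G01 X87.150 Y42.888 F1580
G01 X86.058 Y40.559
G01 X89.306 Y41.381
G01 X93.933 Y42.192
G01 X96.981 Y39.831
G01 X95.490 Y31.137
M5
G00 X17.129 Y62.274
M3 S357
G01 X71.466 Y62.274 F1580
G01 X71.466 Y28.730
G01 X17.129 Y28.730
G01 X17.129 Y62.274
M5
G00 X91.744 Y48.274
M3 S357
G01 X154.285 Y48.274 F1580
G01 X154.285 Y19.470
G01 X91.744 Y19.470
G01 X91.744 Y48.274
M5

Since the viewBox matches the mm dimensions, user units are millimetres directly. The only transform is the Y-flip y_m = 79.375 − y_svg.

Shape 1 is a rectangle drawn with `<polygon>`. Its stroke #ff0000 means score at S357, F1580. After flipping Y the toolpath is (57.042,39.043) → (151.174,39.043) → (151.174,30.579) → (57.042,30.579) → (57.042,39.043), returning to the start.

Shape 2 is a circle drawn with `<circle>`. Its stroke #ff0000 means score at S357, F1580. After flipping Y the toolpath is (28.863,23.825) → (27.160,30.180) → (22.508,34.832) → (16.153,36.535) → (9.798,34.832) → (5.146,30.180) → (3.443,23.825) → (5.146,17.470) → (9.798,12.818) → (16.153,11.115) → (22.508,12.818) → (27.160,17.470) → (28.863,23.825), returning to the start.

Shape 3 is a cubic bezier drawn with `<path>`. Its stroke #ff0000 means score at S357, F1580. After flipping Y the toolpath is (85.934,57.561) → (83.269,65.458) → (91.439,66.116) → (106.539,63.050) → (124.664,59.775) → (141.910,59.807) → (154.370,66.659).

Shape 4 is a cubic bezier drawn with `<path>`. Its stroke #ff0000 means score at S357, F1580. After flipping Y the toolpath is (95.541,51.528) → (87.150,42.888) → (86.058,40.559) → (89.306,41.381) → (93.933,42.192) → (96.981,39.831) → (95.490,31.137).

Shape 5 is a rectangle drawn with `<rect>`. Its stroke #ff0000 means score at S357, F1580. After flipping Y the toolpath is (17.129,62.274) → (71.466,62.274) → (71.466,28.730) → (17.129,28.730) → (17.129,62.274), returning to the start.

Shape 6 is a rectangle drawn with `<polygon>`. Its stroke #ff0000 means score at S357, F1580. After flipping Y the toolpath is (91.744,48.274) → (154.285,48.274) → (154.285,19.470) → (91.744,19.470) → (91.744,48.274), returning to the start.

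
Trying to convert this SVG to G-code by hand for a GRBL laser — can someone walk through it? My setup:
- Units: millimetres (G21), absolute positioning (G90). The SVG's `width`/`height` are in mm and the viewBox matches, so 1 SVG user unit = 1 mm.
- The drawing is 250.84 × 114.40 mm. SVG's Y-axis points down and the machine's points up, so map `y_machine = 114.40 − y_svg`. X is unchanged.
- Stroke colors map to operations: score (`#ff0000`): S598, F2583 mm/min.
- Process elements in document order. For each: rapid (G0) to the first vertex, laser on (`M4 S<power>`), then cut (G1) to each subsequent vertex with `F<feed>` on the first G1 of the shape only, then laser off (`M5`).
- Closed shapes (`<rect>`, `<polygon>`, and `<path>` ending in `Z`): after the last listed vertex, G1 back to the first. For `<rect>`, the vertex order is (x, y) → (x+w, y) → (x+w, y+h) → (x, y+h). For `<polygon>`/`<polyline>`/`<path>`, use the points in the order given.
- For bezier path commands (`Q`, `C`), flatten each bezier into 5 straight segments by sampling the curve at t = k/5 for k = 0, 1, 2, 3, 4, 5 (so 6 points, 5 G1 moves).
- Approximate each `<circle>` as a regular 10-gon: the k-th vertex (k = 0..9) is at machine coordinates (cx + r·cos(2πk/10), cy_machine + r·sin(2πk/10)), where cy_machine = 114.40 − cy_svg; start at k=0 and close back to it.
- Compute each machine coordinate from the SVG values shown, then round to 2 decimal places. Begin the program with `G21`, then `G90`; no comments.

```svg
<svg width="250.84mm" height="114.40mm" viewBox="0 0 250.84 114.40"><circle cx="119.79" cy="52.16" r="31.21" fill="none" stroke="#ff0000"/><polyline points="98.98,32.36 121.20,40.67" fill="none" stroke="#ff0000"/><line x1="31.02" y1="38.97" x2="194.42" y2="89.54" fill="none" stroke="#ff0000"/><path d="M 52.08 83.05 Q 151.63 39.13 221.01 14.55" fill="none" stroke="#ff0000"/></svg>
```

G21
G90
G0 X151.00 Y62.24
M4 S598
G1 X145.04 Y80.58 F2583
G1 X129.43 Y91.92
G1 X110.15 Y91.92
G1 X94.54 Y80.58
G1 X88.58 Y62.24
G1 X94.54 Y43.90
G1 X110.15 Y32.56
G1 X129.43 Y32.56
G1 X145.04 Y43.90
G1 X151.00 Y62.24
M5
G0 X98.98 Y82.04
M4 S598
G1 X121.20 Y73.73 F2583
M5
G0 X31.02 Y75.43
M4 S598
G1 X194.42 Y24.86 F2583
M5
G0 X52.08 Y31.35
M4 S598
G1 X90.69 Y48.14 F2583
G1 X126.89 Y63.39
G1 X160.68 Y77.09
G1 X192.05 Y89.24
G1 X221.01 Y99.85
M5

Since the viewBox matches the mm dimensions, user units are millimetres directly. The only transform is the Y-flip y_m = 114.40 − y_svg.

Shape 1 is a circle drawn with `<circle>`. Its stroke #ff0000 means score at S598, F2583. After flipping Y the toolpath is (151.00,62.24) → (145.04,80.58) → (129.43,91.92) → (110.15,91.92) → (94.54,80.58) → (88.58,62.24) → (94.54,43.90) → (110.15,32.56) → (129.43,32.56) → (145.04,43.90) → (151.00,62.24), returning to the start.

Shape 2 is a line segment drawn with `<polyline>`. Its stroke #ff0000 means score at S598, F2583. After flipping Y the toolpath is (98.98,82.04) → (121.20,73.73).

Shape 3 is a line segment drawn with `<line>`. Its stroke #ff0000 means score at S598, F2583. After flipping Y the toolpath is (31.02,75.43) → (194.42,24.86).

Shape 4 is a quadratic bezier drawn with `<path>`. Its stroke #ff0000 means score at S598, F2583. After flipping Y the toolpath is (52.08,31.35) → (90.69,48.14) → (126.89,63.39) → (160.68,77.09) → (192.05,89.24) → (221.01,99.85).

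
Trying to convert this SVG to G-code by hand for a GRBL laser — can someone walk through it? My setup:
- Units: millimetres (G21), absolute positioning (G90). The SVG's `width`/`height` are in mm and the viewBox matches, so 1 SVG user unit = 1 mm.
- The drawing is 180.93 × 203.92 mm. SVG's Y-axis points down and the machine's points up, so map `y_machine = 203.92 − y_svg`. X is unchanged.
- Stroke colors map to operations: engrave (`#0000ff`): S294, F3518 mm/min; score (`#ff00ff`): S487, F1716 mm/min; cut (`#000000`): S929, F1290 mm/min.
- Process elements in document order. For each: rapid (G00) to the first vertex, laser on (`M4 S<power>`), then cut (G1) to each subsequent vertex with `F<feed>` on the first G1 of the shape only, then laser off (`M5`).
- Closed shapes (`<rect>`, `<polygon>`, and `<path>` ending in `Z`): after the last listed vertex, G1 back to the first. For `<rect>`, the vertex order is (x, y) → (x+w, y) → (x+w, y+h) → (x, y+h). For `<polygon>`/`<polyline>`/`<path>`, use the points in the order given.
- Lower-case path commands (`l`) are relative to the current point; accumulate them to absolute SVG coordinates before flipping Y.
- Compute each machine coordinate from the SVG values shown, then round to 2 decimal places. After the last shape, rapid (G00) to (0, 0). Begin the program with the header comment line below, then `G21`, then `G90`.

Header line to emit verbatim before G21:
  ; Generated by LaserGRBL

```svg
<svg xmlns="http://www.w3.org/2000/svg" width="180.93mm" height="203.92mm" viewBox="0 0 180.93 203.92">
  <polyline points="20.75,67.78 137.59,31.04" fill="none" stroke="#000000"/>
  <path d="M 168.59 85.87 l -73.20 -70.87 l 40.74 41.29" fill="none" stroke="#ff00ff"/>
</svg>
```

; Generated by LaserGRBL
G21
G90
G00 X20.75 Y136.14
M4 S929
G1 X137.59 Y172.88 F1290
M5
G00 X168.59 Y118.05
M4 S487
G1 X95.39 Y188.92 F1716
G1 X136.13 Y147.63
M5
G00 X0.00 Y0.00

1 u = 1 mm; y_m = 203.92 − y.

[1] `<polyline>` line segment, #000000→cut S929 F1290: (20.75,136.14) → (137.59,172.88)

[2] `<path>` open polyline, #ff00ff→score S487 F1716: (168.59,118.05) → (95.39,188.92) → (136.13,147.63)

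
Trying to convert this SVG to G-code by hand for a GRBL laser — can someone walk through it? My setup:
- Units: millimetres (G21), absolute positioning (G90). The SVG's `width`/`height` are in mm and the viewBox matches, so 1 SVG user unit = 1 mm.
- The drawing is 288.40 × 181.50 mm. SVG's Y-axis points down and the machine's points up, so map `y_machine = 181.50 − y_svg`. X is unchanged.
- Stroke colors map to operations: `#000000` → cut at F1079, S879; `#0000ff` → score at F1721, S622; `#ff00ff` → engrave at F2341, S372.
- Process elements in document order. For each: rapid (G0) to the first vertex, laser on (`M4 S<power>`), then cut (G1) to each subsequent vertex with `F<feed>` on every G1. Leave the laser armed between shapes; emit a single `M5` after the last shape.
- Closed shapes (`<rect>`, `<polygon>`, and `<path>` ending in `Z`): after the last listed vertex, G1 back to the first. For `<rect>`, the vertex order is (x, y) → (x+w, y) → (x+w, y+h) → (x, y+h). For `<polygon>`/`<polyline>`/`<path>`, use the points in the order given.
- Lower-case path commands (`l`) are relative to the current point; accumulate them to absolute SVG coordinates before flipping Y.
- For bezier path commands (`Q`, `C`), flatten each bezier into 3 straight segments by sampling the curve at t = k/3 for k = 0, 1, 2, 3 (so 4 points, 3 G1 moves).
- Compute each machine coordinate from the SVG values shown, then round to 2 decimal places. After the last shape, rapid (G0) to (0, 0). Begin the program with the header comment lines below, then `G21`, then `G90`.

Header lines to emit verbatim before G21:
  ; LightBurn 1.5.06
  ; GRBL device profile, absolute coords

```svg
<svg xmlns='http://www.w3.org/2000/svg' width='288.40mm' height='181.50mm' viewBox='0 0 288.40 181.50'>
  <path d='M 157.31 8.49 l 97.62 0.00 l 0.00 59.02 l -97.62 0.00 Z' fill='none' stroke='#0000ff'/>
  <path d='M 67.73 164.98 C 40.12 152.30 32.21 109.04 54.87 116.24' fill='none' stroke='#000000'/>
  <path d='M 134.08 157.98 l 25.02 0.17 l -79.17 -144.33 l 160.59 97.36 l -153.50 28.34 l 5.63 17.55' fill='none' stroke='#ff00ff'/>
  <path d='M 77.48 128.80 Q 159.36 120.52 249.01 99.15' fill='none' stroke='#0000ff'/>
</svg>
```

; LightBurn 1.5.06
; GRBL device profile, absolute coords
G21
G90
G0 X157.31 Y173.01
M4 S622
G1 X254.93 Y173.01 F1721
G1 X254.93 Y113.99 F1721
G1 X157.31 Y113.99 F1721
G1 X157.31 Y173.01 F1721
G0 X67.73 Y16.52
M4 S879
G1 X47.09 Y36.39 F1079
G1 X42.00 Y58.64 F1079
G1 X54.87 Y65.26 F1079
G0 X134.08 Y23.52
M4 S372
G1 X159.10 Y23.35 F2341
G1 X79.93 Y167.68 F2341
G1 X240.52 Y70.32 F2341
G1 X87.02 Y41.98 F2341
G1 X92.65 Y24.43 F2341
G0 X77.48 Y52.70
M4 S622
G1 X132.93 Y59.67 F1721
G1 X190.11 Y69.56 F1721
G1 X249.01 Y82.35 F1721
M5
G0 X0.00 Y0.00

viewBox `0 0 288.40 181.50` with mm width/height → 1 unit = 1 mm. Flip: y_m = 181.50 − y_svg.

**Shape 1** — `<path>` rectangle, stroke `#0000ff` → score (S622, F1721). Machine vertices: (157.31,173.01) → (254.93,173.01) → (254.93,113.99) → (157.31,113.99) → (157.31,173.01). Closed: final G1 returns to the first vertex.

**Shape 2** — `<path>` cubic bezier, stroke `#000000` → cut (S879, F1079). Control points (SVG): P0=(67.73,164.98), P1=(40.12,152.30), P2=(32.21,109.04), P3=(54.87,116.24); sampled at t=k/3. Machine vertices: (67.73,16.52) → (47.09,36.39) → (42.00,58.64) → (54.87,65.26). Open path.

**Shape 3** — `<path>` open polyline, stroke `#ff00ff` → engrave (S372, F2341). Machine vertices: (134.08,23.52) → (159.10,23.35) → (79.93,167.68) → (240.52,70.32) → (87.02,41.98) → (92.65,24.43). Open path.

**Shape 4** — `<path>` quadratic bezier, stroke `#0000ff` → score (S622, F1721). Control points (SVG): P0=(77.48,128.80), P1=(159.36,120.52), P2=(249.01,99.15); sampled at t=k/3. Machine vertices: (77.48,52.70) → (132.93,59.67) → (190.11,69.56) → (249.01,82.35). Open path.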